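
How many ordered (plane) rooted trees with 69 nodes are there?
C_68 = 86218923998960285726185640663701108500

These ordered rooted trees are counted by the Catalan number C_n = (1/(n + 1)) · C(2n, n). For n = 68: C_68 = (1/69) · C(136, 68) = 5949105755928259715106809205795376486500/69 = 86218923998960285726185640663701108500.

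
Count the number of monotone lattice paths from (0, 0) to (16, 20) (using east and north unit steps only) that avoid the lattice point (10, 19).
Number of paths = 7167662040

Total paths from (0, 0) to (16, 20): C(36, 16) = 7307872110. Paths through (10, 19): (paths (0, 0) → (10, 19)) × (paths (10, 19) → (16, 20)) = C(29, 10) · C(7, 6) = 20030010 · 7 = 140210070. Avoidance count = 7307872110 − 140210070 = 7167662040.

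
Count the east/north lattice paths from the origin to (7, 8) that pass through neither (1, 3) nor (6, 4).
Number of paths = 3657

Inclusion–exclusion. Total paths: C(15, 7) = 6435. Through P₁: C(4, 1)·C(11, 6) = 1848. Through P₂: C(10, 6)·C(5, 1) = 1050. Since P₁ is strictly southwest of P₂, a monotone path through both must visit P₁ then P₂; paths through both = C(4, 1)·C(6, 5)·C(5, 1) = 120. Avoid both = 6435 − 1848 − 1050 + 120 = 3657.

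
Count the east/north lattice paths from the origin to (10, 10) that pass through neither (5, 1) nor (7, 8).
Number of paths = 110554

Inclusion–exclusion. Total paths: C(20, 10) = 184756. Through P₁: C(6, 5)·C(14, 5) = 12012. Through P₂: C(15, 7)·C(5, 3) = 64350. Since P₁ is strictly southwest of P₂, a monotone path through both must visit P₁ then P₂; paths through both = C(6, 5)·C(9, 2)·C(5, 3) = 2160. Avoid both = 184756 − 12012 − 64350 + 2160 = 110554.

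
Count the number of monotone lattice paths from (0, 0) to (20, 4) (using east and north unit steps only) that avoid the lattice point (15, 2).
Number of paths = 7770

Total paths from (0, 0) to (20, 4): C(24, 20) = 10626. Paths through (15, 2): (paths (0, 0) → (15, 2)) × (paths (15, 2) → (20, 4)) = C(17, 15) · C(7, 5) = 136 · 21 = 2856. Avoidance count = 10626 − 2856 = 7770.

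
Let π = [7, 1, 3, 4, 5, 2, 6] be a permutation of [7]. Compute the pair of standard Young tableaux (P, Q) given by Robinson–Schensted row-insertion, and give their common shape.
P = [1, 2, 4, 5, 6] / [3] / [7];  Q = [1, 3, 4, 5, 7] / [2] / [6];  common shape = (5, 1, 1)

Row-insert the values π_1, π_2, … into P one at a time, bumping the leftmost entry strictly greater than the inserted value down to the next row. The recording tableau Q records, in position (i, j), the step at which that cell was added to P.
  Insert 7 (step 1): P = [7];  Q = [1]
  Insert 1 (step 2): P = [1] / [7];  Q = [1] / [2]
  Insert 3 (step 3): P = [1, 3] / [7];  Q = [1, 3] / [2]
  Insert 4 (step 4): P = [1, 3, 4] / [7];  Q = [1, 3, 4] / [2]
  Insert 5 (step 5): P = [1, 3, 4, 5] / [7];  Q = [1, 3, 4, 5] / [2]
  Insert 2 (step 6): P = [1, 2, 4, 5] / [3] / [7];  Q = [1, 3, 4, 5] / [2] / [6]
  Insert 6 (step 7): P = [1, 2, 4, 5, 6] / [3] / [7];  Q = [1, 3, 4, 5, 7] / [2] / [6]
Final shape: (5, 1, 1).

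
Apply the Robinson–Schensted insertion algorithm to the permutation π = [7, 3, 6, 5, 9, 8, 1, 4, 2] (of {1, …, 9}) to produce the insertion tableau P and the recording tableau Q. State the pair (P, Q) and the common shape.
P = [1, 2, 8] / [3, 4] / [5, 9] / [6] / [7];  Q = [1, 3, 5] / [2, 6] / [4, 8] / [7] / [9];  common shape = (3, 2, 2, 1, 1)

Row-insert the values π_1, π_2, … into P one at a time, bumping the leftmost entry strictly greater than the inserted value down to the next row. The recording tableau Q records, in position (i, j), the step at which that cell was added to P.
  Insert 7 (step 1): P = [7];  Q = [1]
  Insert 3 (step 2): P = [3] / [7];  Q = [1] / [2]
  Insert 6 (step 3): P = [3, 6] / [7];  Q = [1, 3] / [2]
  Insert 5 (step 4): P = [3, 5] / [6] / [7];  Q = [1, 3] / [2] / [4]
  Insert 9 (step 5): P = [3, 5, 9] / [6] / [7];  Q = [1, 3, 5] / [2] / [4]
  Insert 8 (step 6): P = [3, 5, 8] / [6, 9] / [7];  Q = [1, 3, 5] / [2, 6] / [4]
  Insert 1 (step 7): P = [1, 5, 8] / [3, 9] / [6] / [7];  Q = [1, 3, 5] / [2, 6] / [4] / [7]
  Insert 4 (step 8): P = [1, 4, 8] / [3, 5] / [6, 9] / [7];  Q = [1, 3, 5] / [2, 6] / [4, 8] / [7]
  Insert 2 (step 9): P = [1, 2, 8] / [3, 4] / [5, 9] / [6] / [7];  Q = [1, 3, 5] / [2, 6] / [4, 8] / [7] / [9]
Final shape: (3, 2, 2, 1, 1).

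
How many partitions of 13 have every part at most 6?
p(13, parts ≤ 6) = 71

Partitions of 13 with all parts ≤ 6: 6+6+1, 6+5+2, 6+5+1+1, 6+4+3, 6+4+2+1, 6+4+1+1+1, 6+3+3+1, 6+3+2+2, 6+3+2+1+1, 6+3+1+1+1+1, 6+2+2+2+1, 6+2+2+1+1+1, 6+2+1+1+1+1+1, 6+1+1+1+1+1+1+1, 5+5+3, 5+5+2+1, 5+5+1+1+1, 5+4+4, 5+4+3+1, 5+4+2+2, 5+4+2+1+1, 5+4+1+1+1+1, 5+3+3+2, 5+3+3+1+1, 5+3+2+2+1, 5+3+2+1+1+1, 5+3+1+1+1+1+1, 5+2+2+2+2, 5+2+2+2+1+1, 5+2+2+1+1+1+1, … (71 total). Count = 71.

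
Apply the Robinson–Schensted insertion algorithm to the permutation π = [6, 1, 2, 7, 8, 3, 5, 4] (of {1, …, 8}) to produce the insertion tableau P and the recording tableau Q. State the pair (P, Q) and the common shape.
P = [1, 2, 3, 4] / [5, 7, 8] / [6];  Q = [1, 3, 4, 5] / [2, 6, 7] / [8];  common shape = (4, 3, 1)

Row-insert the values π_1, π_2, … into P one at a time, bumping the leftmost entry strictly greater than the inserted value down to the next row. The recording tableau Q records, in position (i, j), the step at which that cell was added to P.
  Insert 6 (step 1): P = [6];  Q = [1]
  Insert 1 (step 2): P = [1] / [6];  Q = [1] / [2]
  Insert 2 (step 3): P = [1, 2] / [6];  Q = [1, 3] / [2]
  Insert 7 (step 4): P = [1, 2, 7] / [6];  Q = [1, 3, 4] / [2]
  Insert 8 (step 5): P = [1, 2, 7, 8] / [6];  Q = [1, 3, 4, 5] / [2]
  Insert 3 (step 6): P = [1, 2, 3, 8] / [6, 7];  Q = [1, 3, 4, 5] / [2, 6]
  Insert 5 (step 7): P = [1, 2, 3, 5] / [6, 7, 8];  Q = [1, 3, 4, 5] / [2, 6, 7]
  Insert 4 (step 8): P = [1, 2, 3, 4] / [5, 7, 8] / [6];  Q = [1, 3, 4, 5] / [2, 6, 7] / [8]
Final shape: (4, 3, 1).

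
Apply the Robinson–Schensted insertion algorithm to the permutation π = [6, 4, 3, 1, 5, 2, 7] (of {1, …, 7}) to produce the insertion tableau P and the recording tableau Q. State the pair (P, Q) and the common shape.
P = [1, 2, 7] / [3, 5] / [4] / [6];  Q = [1, 5, 7] / [2, 6] / [3] / [4];  common shape = (3, 2, 1, 1)

Row-insert the values π_1, π_2, … into P one at a time, bumping the leftmost entry strictly greater than the inserted value down to the next row. The recording tableau Q records, in position (i, j), the step at which that cell was added to P.
  Insert 6 (step 1): P = [6];  Q = [1]
  Insert 4 (step 2): P = [4] / [6];  Q = [1] / [2]
  Insert 3 (step 3): P = [3] / [4] / [6];  Q = [1] / [2] / [3]
  Insert 1 (step 4): P = [1] / [3] / [4] / [6];  Q = [1] / [2] / [3] / [4]
  Insert 5 (step 5): P = [1, 5] / [3] / [4] / [6];  Q = [1, 5] / [2] / [3] / [4]
  Insert 2 (step 6): P = [1, 2] / [3, 5] / [4] / [6];  Q = [1, 5] / [2, 6] / [3] / [4]
  Insert 7 (step 7): P = [1, 2, 7] / [3, 5] / [4] / [6];  Q = [1, 5, 7] / [2, 6] / [3] / [4]
Final shape: (3, 2, 1, 1).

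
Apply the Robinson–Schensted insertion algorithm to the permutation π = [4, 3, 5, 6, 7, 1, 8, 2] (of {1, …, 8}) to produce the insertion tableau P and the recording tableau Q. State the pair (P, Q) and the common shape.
P = [1, 2, 6, 7, 8] / [3, 5] / [4];  Q = [1, 3, 4, 5, 7] / [2, 8] / [6];  common shape = (5, 2, 1)

Row-insert the values π_1, π_2, … into P one at a time, bumping the leftmost entry strictly greater than the inserted value down to the next row. The recording tableau Q records, in position (i, j), the step at which that cell was added to P.
  Insert 4 (step 1): P = [4];  Q = [1]
  Insert 3 (step 2): P = [3] / [4];  Q = [1] / [2]
  Insert 5 (step 3): P = [3, 5] / [4];  Q = [1, 3] / [2]
  Insert 6 (step 4): P = [3, 5, 6] / [4];  Q = [1, 3, 4] / [2]
  Insert 7 (step 5): P = [3, 5, 6, 7] / [4];  Q = [1, 3, 4, 5] / [2]
  Insert 1 (step 6): P = [1, 5, 6, 7] / [3] / [4];  Q = [1, 3, 4, 5] / [2] / [6]
  Insert 8 (step 7): P = [1, 5, 6, 7, 8] / [3] / [4];  Q = [1, 3, 4, 5, 7] / [2] / [6]
  Insert 2 (step 8): P = [1, 2, 6, 7, 8] / [3, 5] / [4];  Q = [1, 3, 4, 5, 7] / [2, 8] / [6]
Final shape: (5, 2, 1).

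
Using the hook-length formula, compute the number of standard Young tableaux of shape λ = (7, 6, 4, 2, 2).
# SYT of shape (7, 6, 4, 2, 2) = 444422160

Hook-length formula: f^λ = n! / Π hook(c), product over all cells c of the Young diagram. For λ = (7, 6, 4, 2, 2), n = 21 boxes. Hook lengths by row (left-to-right, top-to-bottom): [11, 10, 7, 6, 4, 3, 1]; [9, 8, 5, 4, 2, 1]; [6, 5, 2, 1]; [3, 2]; [2, 1]. Product of hooks = 114960384000. So f^λ = 21! / 114960384000 = 51090942171709440000 / 114960384000 = 444422160.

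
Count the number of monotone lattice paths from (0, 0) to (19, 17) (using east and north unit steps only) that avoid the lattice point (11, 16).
Number of paths = 8480155545

Total paths from (0, 0) to (19, 17): C(36, 19) = 8597496600. Paths through (11, 16): (paths (0, 0) → (11, 16)) × (paths (11, 16) → (19, 17)) = C(27, 11) · C(9, 8) = 13037895 · 9 = 117341055. Avoidance count = 8597496600 − 117341055 = 8480155545.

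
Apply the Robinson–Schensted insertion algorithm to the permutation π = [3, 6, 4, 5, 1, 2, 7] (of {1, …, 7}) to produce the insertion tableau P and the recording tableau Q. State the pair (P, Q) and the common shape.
P = [1, 2, 5, 7] / [3, 4] / [6];  Q = [1, 2, 4, 7] / [3, 6] / [5];  common shape = (4, 2, 1)

Row-insert the values π_1, π_2, … into P one at a time, bumping the leftmost entry strictly greater than the inserted value down to the next row. The recording tableau Q records, in position (i, j), the step at which that cell was added to P.
  Insert 3 (step 1): P = [3];  Q = [1]
  Insert 6 (step 2): P = [3, 6];  Q = [1, 2]
  Insert 4 (step 3): P = [3, 4] / [6];  Q = [1, 2] / [3]
  Insert 5 (step 4): P = [3, 4, 5] / [6];  Q = [1, 2, 4] / [3]
  Insert 1 (step 5): P = [1, 4, 5] / [3] / [6];  Q = [1, 2, 4] / [3] / [5]
  Insert 2 (step 6): P = [1, 2, 5] / [3, 4] / [6];  Q = [1, 2, 4] / [3, 6] / [5]
  Insert 7 (step 7): P = [1, 2, 5, 7] / [3, 4] / [6];  Q = [1, 2, 4, 7] / [3, 6] / [5]
Final shape: (4, 2, 1).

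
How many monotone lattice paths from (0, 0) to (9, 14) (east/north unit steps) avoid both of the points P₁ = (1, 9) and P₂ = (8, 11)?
Number of paths = 503432

Inclusion–exclusion. Total paths: C(23, 9) = 817190. Through P₁: C(10, 1)·C(13, 8) = 12870. Through P₂: C(19, 8)·C(4, 1) = 302328. Since P₁ is strictly southwest of P₂, a monotone path through both must visit P₁ then P₂; paths through both = C(10, 1)·C(9, 7)·C(4, 1) = 1440. Avoid both = 817190 − 12870 − 302328 + 1440 = 503432.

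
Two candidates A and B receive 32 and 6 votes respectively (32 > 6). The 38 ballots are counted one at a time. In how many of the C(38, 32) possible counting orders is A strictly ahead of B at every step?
Strict-lead orderings = 1888887

Total orderings of the 38 votes with 32 for A: C(38, 32) = 2760681. By the Bertrand ballot formula (Cycle Lemma / reflection principle), the number of orderings in which A is strictly ahead of B throughout is (p − q)/(p + q) · C(p + q, p) = (32 − 6)/(32 + 6) · 2760681 = 1888887.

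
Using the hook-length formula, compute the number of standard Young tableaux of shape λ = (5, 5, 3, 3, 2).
# SYT of shape (5, 5, 3, 3, 2) = 4594590

Hook-length formula: f^λ = n! / Π hook(c), product over all cells c of the Young diagram. For λ = (5, 5, 3, 3, 2), n = 18 boxes. Hook lengths by row (left-to-right, top-to-bottom): [9, 8, 6, 3, 2]; [8, 7, 5, 2, 1]; [5, 4, 2]; [4, 3, 1]; [2, 1]. Product of hooks = 1393459200. So f^λ = 18! / 1393459200 = 6402373705728000 / 1393459200 = 4594590.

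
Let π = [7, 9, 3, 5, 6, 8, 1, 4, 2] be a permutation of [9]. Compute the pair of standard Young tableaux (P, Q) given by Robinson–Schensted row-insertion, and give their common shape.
P = [1, 2, 6, 8] / [3, 4] / [5, 9] / [7];  Q = [1, 2, 5, 6] / [3, 4] / [7, 8] / [9];  common shape = (4, 2, 2, 1)

Row-insert the values π_1, π_2, … into P one at a time, bumping the leftmost entry strictly greater than the inserted value down to the next row. The recording tableau Q records, in position (i, j), the step at which that cell was added to P.
  Insert 7 (step 1): P = [7];  Q = [1]
  Insert 9 (step 2): P = [7, 9];  Q = [1, 2]
  Insert 3 (step 3): P = [3, 9] / [7];  Q = [1, 2] / [3]
  Insert 5 (step 4): P = [3, 5] / [7, 9];  Q = [1, 2] / [3, 4]
  Insert 6 (step 5): P = [3, 5, 6] / [7, 9];  Q = [1, 2, 5] / [3, 4]
  Insert 8 (step 6): P = [3, 5, 6, 8] / [7, 9];  Q = [1, 2, 5, 6] / [3, 4]
  Insert 1 (step 7): P = [1, 5, 6, 8] / [3, 9] / [7];  Q = [1, 2, 5, 6] / [3, 4] / [7]
  Insert 4 (step 8): P = [1, 4, 6, 8] / [3, 5] / [7, 9];  Q = [1, 2, 5, 6] / [3, 4] / [7, 8]
  Insert 2 (step 9): P = [1, 2, 6, 8] / [3, 4] / [5, 9] / [7];  Q = [1, 2, 5, 6] / [3, 4] / [7, 8] / [9]
Final shape: (4, 2, 2, 1).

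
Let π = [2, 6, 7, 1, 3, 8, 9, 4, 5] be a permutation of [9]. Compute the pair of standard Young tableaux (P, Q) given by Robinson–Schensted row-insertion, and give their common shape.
P = [1, 3, 4, 5, 9] / [2, 6, 7, 8];  Q = [1, 2, 3, 6, 7] / [4, 5, 8, 9];  common shape = (5, 4)

Row-insert the values π_1, π_2, … into P one at a time, bumping the leftmost entry strictly greater than the inserted value down to the next row. The recording tableau Q records, in position (i, j), the step at which that cell was added to P.
  Insert 2 (step 1): P = [2];  Q = [1]
  Insert 6 (step 2): P = [2, 6];  Q = [1, 2]
  Insert 7 (step 3): P = [2, 6, 7];  Q = [1, 2, 3]
  Insert 1 (step 4): P = [1, 6, 7] / [2];  Q = [1, 2, 3] / [4]
  Insert 3 (step 5): P = [1, 3, 7] / [2, 6];  Q = [1, 2, 3] / [4, 5]
  Insert 8 (step 6): P = [1, 3, 7, 8] / [2, 6];  Q = [1, 2, 3, 6] / [4, 5]
  Insert 9 (step 7): P = [1, 3, 7, 8, 9] / [2, 6];  Q = [1, 2, 3, 6, 7] / [4, 5]
  Insert 4 (step 8): P = [1, 3, 4, 8, 9] / [2, 6, 7];  Q = [1, 2, 3, 6, 7] / [4, 5, 8]
  Insert 5 (step 9): P = [1, 3, 4, 5, 9] / [2, 6, 7, 8];  Q = [1, 2, 3, 6, 7] / [4, 5, 8, 9]
Final shape: (5, 4).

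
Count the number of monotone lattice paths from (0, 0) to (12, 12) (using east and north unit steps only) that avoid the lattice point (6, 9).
Number of paths = 2283736

Total paths from (0, 0) to (12, 12): C(24, 12) = 2704156. Paths through (6, 9): (paths (0, 0) → (6, 9)) × (paths (6, 9) → (12, 12)) = C(15, 6) · C(9, 6) = 5005 · 84 = 420420. Avoidance count = 2704156 − 420420 = 2283736.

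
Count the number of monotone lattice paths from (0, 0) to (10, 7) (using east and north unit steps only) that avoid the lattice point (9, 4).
Number of paths = 16588

Total paths from (0, 0) to (10, 7): C(17, 10) = 19448. Paths through (9, 4): (paths (0, 0) → (9, 4)) × (paths (9, 4) → (10, 7)) = C(13, 9) · C(4, 1) = 715 · 4 = 2860. Avoidance count = 19448 − 2860 = 16588.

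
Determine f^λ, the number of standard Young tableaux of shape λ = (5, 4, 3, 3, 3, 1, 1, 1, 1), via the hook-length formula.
# SYT of shape (5, 4, 3, 3, 3, 1, 1, 1, 1) = 895356000

Hook-length formula: f^λ = n! / Π hook(c), product over all cells c of the Young diagram. For λ = (5, 4, 3, 3, 3, 1, 1, 1, 1), n = 22 boxes. Hook lengths by row (left-to-right, top-to-bottom): [13, 8, 7, 3, 1]; [11, 6, 5, 1]; [9, 4, 3]; [8, 3, 2]; [7, 2, 1]; [4]; [3]; [2]; [1]. Product of hooks = 1255367393280. So f^λ = 22! / 1255367393280 = 1124000727777607680000 / 1255367393280 = 895356000.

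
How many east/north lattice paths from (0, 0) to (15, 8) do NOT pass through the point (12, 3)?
Number of paths = 464834

Total paths from (0, 0) to (15, 8): C(23, 15) = 490314. Paths through (12, 3): (paths (0, 0) → (12, 3)) × (paths (12, 3) → (15, 8)) = C(15, 12) · C(8, 3) = 455 · 56 = 25480. Avoidance count = 490314 − 25480 = 464834.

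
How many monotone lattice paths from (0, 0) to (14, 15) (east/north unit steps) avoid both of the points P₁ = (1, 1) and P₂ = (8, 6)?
Number of paths = 30340065

Inclusion–exclusion. Total paths: C(29, 14) = 77558760. Through P₁: C(2, 1)·C(27, 13) = 40116600. Through P₂: C(14, 8)·C(15, 6) = 15030015. Since P₁ is strictly southwest of P₂, a monotone path through both must visit P₁ then P₂; paths through both = C(2, 1)·C(12, 7)·C(15, 6) = 7927920. Avoid both = 77558760 − 40116600 − 15030015 + 7927920 = 30340065.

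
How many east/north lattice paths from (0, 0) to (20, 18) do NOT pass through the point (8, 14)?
Number of paths = 32996019210

Total paths from (0, 0) to (20, 18): C(38, 20) = 33578000610. Paths through (8, 14): (paths (0, 0) → (8, 14)) × (paths (8, 14) → (20, 18)) = C(22, 8) · C(16, 12) = 319770 · 1820 = 581981400. Avoidance count = 33578000610 − 581981400 = 32996019210.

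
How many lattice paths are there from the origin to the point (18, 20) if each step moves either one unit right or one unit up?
Number of paths = 33578000610

A monotone lattice path from (0, 0) to (18, 20) consists of 18 east steps and 20 north steps in some order, so it is determined by which 18 of the 38 steps are east. The count is C(38, 18) = 33578000610.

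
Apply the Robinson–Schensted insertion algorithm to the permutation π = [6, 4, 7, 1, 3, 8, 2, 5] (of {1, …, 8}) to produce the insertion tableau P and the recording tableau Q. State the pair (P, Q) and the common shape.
P = [1, 2, 5] / [3, 7, 8] / [4] / [6];  Q = [1, 3, 6] / [2, 5, 8] / [4] / [7];  common shape = (3, 3, 1, 1)

Row-insert the values π_1, π_2, … into P one at a time, bumping the leftmost entry strictly greater than the inserted value down to the next row. The recording tableau Q records, in position (i, j), the step at which that cell was added to P.
  Insert 6 (step 1): P = [6];  Q = [1]
  Insert 4 (step 2): P = [4] / [6];  Q = [1] / [2]
  Insert 7 (step 3): P = [4, 7] / [6];  Q = [1, 3] / [2]
  Insert 1 (step 4): P = [1, 7] / [4] / [6];  Q = [1, 3] / [2] / [4]
  Insert 3 (step 5): P = [1, 3] / [4, 7] / [6];  Q = [1, 3] / [2, 5] / [4]
  Insert 8 (step 6): P = [1, 3, 8] / [4, 7] / [6];  Q = [1, 3, 6] / [2, 5] / [4]
  Insert 2 (step 7): P = [1, 2, 8] / [3, 7] / [4] / [6];  Q = [1, 3, 6] / [2, 5] / [4] / [7]
  Insert 5 (step 8): P = [1, 2, 5] / [3, 7, 8] / [4] / [6];  Q = [1, 3, 6] / [2, 5, 8] / [4] / [7]
Final shape: (3, 3, 1, 1).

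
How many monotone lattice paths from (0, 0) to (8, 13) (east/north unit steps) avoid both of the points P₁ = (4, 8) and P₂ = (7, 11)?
Number of paths = 75348

Inclusion–exclusion. Total paths: C(21, 8) = 203490. Through P₁: C(12, 4)·C(9, 4) = 62370. Through P₂: C(18, 7)·C(3, 1) = 95472. Since P₁ is strictly southwest of P₂, a monotone path through both must visit P₁ then P₂; paths through both = C(12, 4)·C(6, 3)·C(3, 1) = 29700. Avoid both = 203490 − 62370 − 95472 + 29700 = 75348.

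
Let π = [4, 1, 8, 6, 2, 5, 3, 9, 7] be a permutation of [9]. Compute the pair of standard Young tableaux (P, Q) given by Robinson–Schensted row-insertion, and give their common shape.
P = [1, 2, 3, 7] / [4, 5, 9] / [6] / [8];  Q = [1, 3, 6, 8] / [2, 4, 9] / [5] / [7];  common shape = (4, 3, 1, 1)

Row-insert the values π_1, π_2, … into P one at a time, bumping the leftmost entry strictly greater than the inserted value down to the next row. The recording tableau Q records, in position (i, j), the step at which that cell was added to P.
  Insert 4 (step 1): P = [4];  Q = [1]
  Insert 1 (step 2): P = [1] / [4];  Q = [1] / [2]
  Insert 8 (step 3): P = [1, 8] / [4];  Q = [1, 3] / [2]
  Insert 6 (step 4): P = [1, 6] / [4, 8];  Q = [1, 3] / [2, 4]
  Insert 2 (step 5): P = [1, 2] / [4, 6] / [8];  Q = [1, 3] / [2, 4] / [5]
  Insert 5 (step 6): P = [1, 2, 5] / [4, 6] / [8];  Q = [1, 3, 6] / [2, 4] / [5]
  Insert 3 (step 7): P = [1, 2, 3] / [4, 5] / [6] / [8];  Q = [1, 3, 6] / [2, 4] / [5] / [7]
  Insert 9 (step 8): P = [1, 2, 3, 9] / [4, 5] / [6] / [8];  Q = [1, 3, 6, 8] / [2, 4] / [5] / [7]
  Insert 7 (step 9): P = [1, 2, 3, 7] / [4, 5, 9] / [6] / [8];  Q = [1, 3, 6, 8] / [2, 4, 9] / [5] / [7]
Final shape: (4, 3, 1, 1).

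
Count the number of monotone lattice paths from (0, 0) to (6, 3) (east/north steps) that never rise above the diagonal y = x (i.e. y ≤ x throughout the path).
Number of paths = 48

By the reflection principle (André's argument), the number of monotone paths to (6, 3) with n ≤ m that never go above y = x is C(9, 6) − C(9, 7) = 84 − 36 = 48.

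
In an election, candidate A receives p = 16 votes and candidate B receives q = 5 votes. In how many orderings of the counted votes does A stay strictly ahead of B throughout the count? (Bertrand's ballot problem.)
Strict-lead orderings = 10659

Total orderings of the 21 votes with 16 for A: C(21, 16) = 20349. By the Bertrand ballot formula (Cycle Lemma / reflection principle), the number of orderings in which A is strictly ahead of B throughout is (p − q)/(p + q) · C(p + q, p) = (16 − 5)/(16 + 5) · 20349 = 10659.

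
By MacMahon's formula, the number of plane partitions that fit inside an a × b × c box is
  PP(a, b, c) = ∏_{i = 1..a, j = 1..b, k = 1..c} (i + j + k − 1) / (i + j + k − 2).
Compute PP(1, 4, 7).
PP(1, 4, 7) = 330

Evaluate the triple product over i = 1..1, j = 1..4, k = 1..7. The factors are (2/1) · (3/2) · (4/3) · (5/4) · (6/5) · (7/6) · (8/7) · (3/2) · … (28 factors total). The numerators and denominators telescope so the product is an integer; carrying out the multiplication exactly gives PP(1, 4, 7) = 330.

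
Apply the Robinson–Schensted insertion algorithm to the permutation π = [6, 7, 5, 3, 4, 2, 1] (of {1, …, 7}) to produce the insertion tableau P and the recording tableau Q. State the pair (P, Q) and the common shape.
P = [1, 4] / [2, 7] / [3] / [5] / [6];  Q = [1, 2] / [3, 5] / [4] / [6] / [7];  common shape = (2, 2, 1, 1, 1)

Row-insert the values π_1, π_2, … into P one at a time, bumping the leftmost entry strictly greater than the inserted value down to the next row. The recording tableau Q records, in position (i, j), the step at which that cell was added to P.
  Insert 6 (step 1): P = [6];  Q = [1]
  Insert 7 (step 2): P = [6, 7];  Q = [1, 2]
  Insert 5 (step 3): P = [5, 7] / [6];  Q = [1, 2] / [3]
  Insert 3 (step 4): P = [3, 7] / [5] / [6];  Q = [1, 2] / [3] / [4]
  Insert 4 (step 5): P = [3, 4] / [5, 7] / [6];  Q = [1, 2] / [3, 5] / [4]
  Insert 2 (step 6): P = [2, 4] / [3, 7] / [5] / [6];  Q = [1, 2] / [3, 5] / [4] / [6]
  Insert 1 (step 7): P = [1, 4] / [2, 7] / [3] / [5] / [6];  Q = [1, 2] / [3, 5] / [4] / [6] / [7]
Final shape: (2, 2, 1, 1, 1).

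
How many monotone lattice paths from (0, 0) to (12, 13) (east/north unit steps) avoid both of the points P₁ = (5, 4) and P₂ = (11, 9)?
Number of paths = 3210120

Inclusion–exclusion. Total paths: C(25, 12) = 5200300. Through P₁: C(9, 5)·C(16, 7) = 1441440. Through P₂: C(20, 11)·C(5, 1) = 839800. Since P₁ is strictly southwest of P₂, a monotone path through both must visit P₁ then P₂; paths through both = C(9, 5)·C(11, 6)·C(5, 1) = 291060. Avoid both = 5200300 − 1441440 − 839800 + 291060 = 3210120.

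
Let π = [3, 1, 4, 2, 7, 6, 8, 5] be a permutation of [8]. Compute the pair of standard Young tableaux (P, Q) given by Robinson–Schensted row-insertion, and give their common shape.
P = [1, 2, 5, 8] / [3, 4, 6] / [7];  Q = [1, 3, 5, 7] / [2, 4, 6] / [8];  common shape = (4, 3, 1)

Row-insert the values π_1, π_2, … into P one at a time, bumping the leftmost entry strictly greater than the inserted value down to the next row. The recording tableau Q records, in position (i, j), the step at which that cell was added to P.
  Insert 3 (step 1): P = [3];  Q = [1]
  Insert 1 (step 2): P = [1] / [3];  Q = [1] / [2]
  Insert 4 (step 3): P = [1, 4] / [3];  Q = [1, 3] / [2]
  Insert 2 (step 4): P = [1, 2] / [3, 4];  Q = [1, 3] / [2, 4]
  Insert 7 (step 5): P = [1, 2, 7] / [3, 4];  Q = [1, 3, 5] / [2, 4]
  Insert 6 (step 6): P = [1, 2, 6] / [3, 4, 7];  Q = [1, 3, 5] / [2, 4, 6]
  Insert 8 (step 7): P = [1, 2, 6, 8] / [3, 4, 7];  Q = [1, 3, 5, 7] / [2, 4, 6]
  Insert 5 (step 8): P = [1, 2, 5, 8] / [3, 4, 6] / [7];  Q = [1, 3, 5, 7] / [2, 4, 6] / [8]
Final shape: (4, 3, 1).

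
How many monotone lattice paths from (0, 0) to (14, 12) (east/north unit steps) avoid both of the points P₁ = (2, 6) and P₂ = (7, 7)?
Number of paths = 6552820

Inclusion–exclusion. Total paths: C(26, 14) = 9657700. Through P₁: C(8, 2)·C(18, 12) = 519792. Through P₂: C(14, 7)·C(12, 7) = 2718144. Since P₁ is strictly southwest of P₂, a monotone path through both must visit P₁ then P₂; paths through both = C(8, 2)·C(6, 5)·C(12, 7) = 133056. Avoid both = 9657700 − 519792 − 2718144 + 133056 = 6552820.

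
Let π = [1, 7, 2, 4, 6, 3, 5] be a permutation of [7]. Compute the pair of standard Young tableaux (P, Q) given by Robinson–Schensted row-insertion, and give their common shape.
P = [1, 2, 3, 5] / [4, 6] / [7];  Q = [1, 2, 4, 5] / [3, 7] / [6];  common shape = (4, 2, 1)

Row-insert the values π_1, π_2, … into P one at a time, bumping the leftmost entry strictly greater than the inserted value down to the next row. The recording tableau Q records, in position (i, j), the step at which that cell was added to P.
  Insert 1 (step 1): P = [1];  Q = [1]
  Insert 7 (step 2): P = [1, 7];  Q = [1, 2]
  Insert 2 (step 3): P = [1, 2] / [7];  Q = [1, 2] / [3]
  Insert 4 (step 4): P = [1, 2, 4] / [7];  Q = [1, 2, 4] / [3]
  Insert 6 (step 5): P = [1, 2, 4, 6] / [7];  Q = [1, 2, 4, 5] / [3]
  Insert 3 (step 6): P = [1, 2, 3, 6] / [4] / [7];  Q = [1, 2, 4, 5] / [3] / [6]
  Insert 5 (step 7): P = [1, 2, 3, 5] / [4, 6] / [7];  Q = [1, 2, 4, 5] / [3, 7] / [6]
Final shape: (4, 2, 1).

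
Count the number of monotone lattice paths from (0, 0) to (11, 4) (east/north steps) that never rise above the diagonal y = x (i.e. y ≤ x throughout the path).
Number of paths = 910

By the reflection principle (André's argument), the number of monotone paths to (11, 4) with n ≤ m that never go above y = x is C(15, 11) − C(15, 12) = 1365 − 455 = 910.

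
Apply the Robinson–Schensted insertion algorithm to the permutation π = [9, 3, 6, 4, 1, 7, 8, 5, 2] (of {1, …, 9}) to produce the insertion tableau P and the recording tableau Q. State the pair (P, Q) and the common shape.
P = [1, 2, 5, 8] / [3, 4] / [6, 7] / [9];  Q = [1, 3, 6, 7] / [2, 8] / [4, 9] / [5];  common shape = (4, 2, 2, 1)

Row-insert the values π_1, π_2, … into P one at a time, bumping the leftmost entry strictly greater than the inserted value down to the next row. The recording tableau Q records, in position (i, j), the step at which that cell was added to P.
  Insert 9 (step 1): P = [9];  Q = [1]
  Insert 3 (step 2): P = [3] / [9];  Q = [1] / [2]
  Insert 6 (step 3): P = [3, 6] / [9];  Q = [1, 3] / [2]
  Insert 4 (step 4): P = [3, 4] / [6] / [9];  Q = [1, 3] / [2] / [4]
  Insert 1 (step 5): P = [1, 4] / [3] / [6] / [9];  Q = [1, 3] / [2] / [4] / [5]
  Insert 7 (step 6): P = [1, 4, 7] / [3] / [6] / [9];  Q = [1, 3, 6] / [2] / [4] / [5]
  Insert 8 (step 7): P = [1, 4, 7, 8] / [3] / [6] / [9];  Q = [1, 3, 6, 7] / [2] / [4] / [5]
  Insert 5 (step 8): P = [1, 4, 5, 8] / [3, 7] / [6] / [9];  Q = [1, 3, 6, 7] / [2, 8] / [4] / [5]
  Insert 2 (step 9): P = [1, 2, 5, 8] / [3, 4] / [6, 7] / [9];  Q = [1, 3, 6, 7] / [2, 8] / [4, 9] / [5]
Final shape: (4, 2, 2, 1).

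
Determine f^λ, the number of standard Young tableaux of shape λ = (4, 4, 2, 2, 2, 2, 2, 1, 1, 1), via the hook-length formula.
# SYT of shape (4, 4, 2, 2, 2, 2, 2, 1, 1, 1) = 34819400

Hook-length formula: f^λ = n! / Π hook(c), product over all cells c of the Young diagram. For λ = (4, 4, 2, 2, 2, 2, 2, 1, 1, 1), n = 21 boxes. Hook lengths by row (left-to-right, top-to-bottom): [13, 9, 3, 2]; [12, 8, 2, 1]; [9, 5]; [8, 4]; [7, 3]; [6, 2]; [5, 1]; [3]; [2]; [1]. Product of hooks = 1467312537600. So f^λ = 21! / 1467312537600 = 51090942171709440000 / 1467312537600 = 34819400.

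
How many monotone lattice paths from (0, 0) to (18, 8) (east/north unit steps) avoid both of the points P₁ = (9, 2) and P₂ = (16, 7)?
Number of paths = 682209

Inclusion–exclusion. Total paths: C(26, 18) = 1562275. Through P₁: C(11, 9)·C(15, 9) = 275275. Through P₂: C(23, 16)·C(3, 2) = 735471. Since P₁ is strictly southwest of P₂, a monotone path through both must visit P₁ then P₂; paths through both = C(11, 9)·C(12, 7)·C(3, 2) = 130680. Avoid both = 1562275 − 275275 − 735471 + 130680 = 682209.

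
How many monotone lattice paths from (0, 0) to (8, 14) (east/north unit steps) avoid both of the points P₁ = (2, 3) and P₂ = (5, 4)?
Number of paths = 171414

Inclusion–exclusion. Total paths: C(22, 8) = 319770. Through P₁: C(5, 2)·C(17, 6) = 123760. Through P₂: C(9, 5)·C(13, 3) = 36036. Since P₁ is strictly southwest of P₂, a monotone path through both must visit P₁ then P₂; paths through both = C(5, 2)·C(4, 3)·C(13, 3) = 11440. Avoid both = 319770 − 123760 − 36036 + 11440 = 171414.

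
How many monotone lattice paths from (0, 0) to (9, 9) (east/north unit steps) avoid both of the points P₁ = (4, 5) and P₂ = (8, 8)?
Number of paths = 15824

Inclusion–exclusion. Total paths: C(18, 9) = 48620. Through P₁: C(9, 4)·C(9, 5) = 15876. Through P₂: C(16, 8)·C(2, 1) = 25740. Since P₁ is strictly southwest of P₂, a monotone path through both must visit P₁ then P₂; paths through both = C(9, 4)·C(7, 4)·C(2, 1) = 8820. Avoid both = 48620 − 15876 − 25740 + 8820 = 15824.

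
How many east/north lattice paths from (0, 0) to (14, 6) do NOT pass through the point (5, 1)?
Number of paths = 26748

Total paths from (0, 0) to (14, 6): C(20, 14) = 38760. Paths through (5, 1): (paths (0, 0) → (5, 1)) × (paths (5, 1) → (14, 6)) = C(6, 5) · C(14, 9) = 6 · 2002 = 12012. Avoidance count = 38760 − 12012 = 26748.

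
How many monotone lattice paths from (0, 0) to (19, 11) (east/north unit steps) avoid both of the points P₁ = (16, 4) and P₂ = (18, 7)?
Number of paths = 51884650

Inclusion–exclusion. Total paths: C(30, 19) = 54627300. Through P₁: C(20, 16)·C(10, 3) = 581400. Through P₂: C(25, 18)·C(5, 1) = 2403500. Since P₁ is strictly southwest of P₂, a monotone path through both must visit P₁ then P₂; paths through both = C(20, 16)·C(5, 2)·C(5, 1) = 242250. Avoid both = 54627300 − 581400 − 2403500 + 242250 = 51884650.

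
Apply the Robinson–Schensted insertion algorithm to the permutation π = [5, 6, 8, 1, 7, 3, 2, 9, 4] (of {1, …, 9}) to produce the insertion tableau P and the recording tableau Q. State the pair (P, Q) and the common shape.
P = [1, 2, 4, 9] / [3, 6, 7] / [5] / [8];  Q = [1, 2, 3, 8] / [4, 5, 9] / [6] / [7];  common shape = (4, 3, 1, 1)

Row-insert the values π_1, π_2, … into P one at a time, bumping the leftmost entry strictly greater than the inserted value down to the next row. The recording tableau Q records, in position (i, j), the step at which that cell was added to P.
  Insert 5 (step 1): P = [5];  Q = [1]
  Insert 6 (step 2): P = [5, 6];  Q = [1, 2]
  Insert 8 (step 3): P = [5, 6, 8];  Q = [1, 2, 3]
  Insert 1 (step 4): P = [1, 6, 8] / [5];  Q = [1, 2, 3] / [4]
  Insert 7 (step 5): P = [1, 6, 7] / [5, 8];  Q = [1, 2, 3] / [4, 5]
  Insert 3 (step 6): P = [1, 3, 7] / [5, 6] / [8];  Q = [1, 2, 3] / [4, 5] / [6]
  Insert 2 (step 7): P = [1, 2, 7] / [3, 6] / [5] / [8];  Q = [1, 2, 3] / [4, 5] / [6] / [7]
  Insert 9 (step 8): P = [1, 2, 7, 9] / [3, 6] / [5] / [8];  Q = [1, 2, 3, 8] / [4, 5] / [6] / [7]
  Insert 4 (step 9): P = [1, 2, 4, 9] / [3, 6, 7] / [5] / [8];  Q = [1, 2, 3, 8] / [4, 5, 9] / [6] / [7]
Final shape: (4, 3, 1, 1).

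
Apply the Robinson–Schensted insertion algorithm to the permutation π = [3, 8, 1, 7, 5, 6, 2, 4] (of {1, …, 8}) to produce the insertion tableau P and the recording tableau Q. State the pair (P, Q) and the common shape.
P = [1, 2, 4] / [3, 5, 6] / [7] / [8];  Q = [1, 2, 6] / [3, 4, 8] / [5] / [7];  common shape = (3, 3, 1, 1)

Row-insert the values π_1, π_2, … into P one at a time, bumping the leftmost entry strictly greater than the inserted value down to the next row. The recording tableau Q records, in position (i, j), the step at which that cell was added to P.
  Insert 3 (step 1): P = [3];  Q = [1]
  Insert 8 (step 2): P = [3, 8];  Q = [1, 2]
  Insert 1 (step 3): P = [1, 8] / [3];  Q = [1, 2] / [3]
  Insert 7 (step 4): P = [1, 7] / [3, 8];  Q = [1, 2] / [3, 4]
  Insert 5 (step 5): P = [1, 5] / [3, 7] / [8];  Q = [1, 2] / [3, 4] / [5]
  Insert 6 (step 6): P = [1, 5, 6] / [3, 7] / [8];  Q = [1, 2, 6] / [3, 4] / [5]
  Insert 2 (step 7): P = [1, 2, 6] / [3, 5] / [7] / [8];  Q = [1, 2, 6] / [3, 4] / [5] / [7]
  Insert 4 (step 8): P = [1, 2, 4] / [3, 5, 6] / [7] / [8];  Q = [1, 2, 6] / [3, 4, 8] / [5] / [7]
Final shape: (3, 3, 1, 1).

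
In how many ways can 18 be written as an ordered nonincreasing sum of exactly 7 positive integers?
p(18, 7 parts) = 49

Partitions of n into exactly k parts are in bijection with partitions of n − k into at most k parts (subtract 1 from each part). So p(18, exactly 7) = p(11, parts ≤ 7). Computing via the recurrence p(m, j) = p(m, j−1) + p(m−j, j) gives 49.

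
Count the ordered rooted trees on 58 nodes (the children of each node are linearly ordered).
C_57 = 26700952856774851904245220912664

These ordered rooted trees are counted by the Catalan number C_n = (1/(n + 1)) · C(2n, n). For n = 57: C_57 = (1/58) · C(114, 57) = 1548655265692941410446222812934512/58 = 26700952856774851904245220912664.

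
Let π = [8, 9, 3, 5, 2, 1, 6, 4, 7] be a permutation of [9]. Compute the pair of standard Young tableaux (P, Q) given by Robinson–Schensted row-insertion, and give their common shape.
P = [1, 4, 6, 7] / [2, 5] / [3, 9] / [8];  Q = [1, 2, 7, 9] / [3, 4] / [5, 8] / [6];  common shape = (4, 2, 2, 1)

Row-insert the values π_1, π_2, … into P one at a time, bumping the leftmost entry strictly greater than the inserted value down to the next row. The recording tableau Q records, in position (i, j), the step at which that cell was added to P.
  Insert 8 (step 1): P = [8];  Q = [1]
  Insert 9 (step 2): P = [8, 9];  Q = [1, 2]
  Insert 3 (step 3): P = [3, 9] / [8];  Q = [1, 2] / [3]
  Insert 5 (step 4): P = [3, 5] / [8, 9];  Q = [1, 2] / [3, 4]
  Insert 2 (step 5): P = [2, 5] / [3, 9] / [8];  Q = [1, 2] / [3, 4] / [5]
  Insert 1 (step 6): P = [1, 5] / [2, 9] / [3] / [8];  Q = [1, 2] / [3, 4] / [5] / [6]
  Insert 6 (step 7): P = [1, 5, 6] / [2, 9] / [3] / [8];  Q = [1, 2, 7] / [3, 4] / [5] / [6]
  Insert 4 (step 8): P = [1, 4, 6] / [2, 5] / [3, 9] / [8];  Q = [1, 2, 7] / [3, 4] / [5, 8] / [6]
  Insert 7 (step 9): P = [1, 4, 6, 7] / [2, 5] / [3, 9] / [8];  Q = [1, 2, 7, 9] / [3, 4] / [5, 8] / [6]
Final shape: (4, 2, 2, 1).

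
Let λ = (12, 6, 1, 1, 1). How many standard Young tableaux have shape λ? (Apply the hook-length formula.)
# SYT of shape (12, 6, 1, 1, 1) = 7201285

Hook-length formula: f^λ = n! / Π hook(c), product over all cells c of the Young diagram. For λ = (12, 6, 1, 1, 1), n = 21 boxes. Hook lengths by row (left-to-right, top-to-bottom): [16, 12, 11, 10, 9, 8, 6, 5, 4, 3, 2, 1]; [9, 5, 4, 3, 2, 1]; [3]; [2]; [1]. Product of hooks = 7094697984000. So f^λ = 21! / 7094697984000 = 51090942171709440000 / 7094697984000 = 7201285.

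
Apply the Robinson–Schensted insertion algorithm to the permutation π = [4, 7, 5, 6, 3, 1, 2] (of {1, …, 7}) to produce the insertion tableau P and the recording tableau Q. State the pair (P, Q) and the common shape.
P = [1, 2, 6] / [3, 5] / [4] / [7];  Q = [1, 2, 4] / [3, 7] / [5] / [6];  common shape = (3, 2, 1, 1)

Row-insert the values π_1, π_2, … into P one at a time, bumping the leftmost entry strictly greater than the inserted value down to the next row. The recording tableau Q records, in position (i, j), the step at which that cell was added to P.
  Insert 4 (step 1): P = [4];  Q = [1]
  Insert 7 (step 2): P = [4, 7];  Q = [1, 2]
  Insert 5 (step 3): P = [4, 5] / [7];  Q = [1, 2] / [3]
  Insert 6 (step 4): P = [4, 5, 6] / [7];  Q = [1, 2, 4] / [3]
  Insert 3 (step 5): P = [3, 5, 6] / [4] / [7];  Q = [1, 2, 4] / [3] / [5]
  Insert 1 (step 6): P = [1, 5, 6] / [3] / [4] / [7];  Q = [1, 2, 4] / [3] / [5] / [6]
  Insert 2 (step 7): P = [1, 2, 6] / [3, 5] / [4] / [7];  Q = [1, 2, 4] / [3, 7] / [5] / [6]
Final shape: (3, 2, 1, 1).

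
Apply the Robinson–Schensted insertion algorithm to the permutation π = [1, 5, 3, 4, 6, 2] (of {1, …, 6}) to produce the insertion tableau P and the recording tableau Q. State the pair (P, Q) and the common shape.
P = [1, 2, 4, 6] / [3] / [5];  Q = [1, 2, 4, 5] / [3] / [6];  common shape = (4, 1, 1)

Row-insert the values π_1, π_2, … into P one at a time, bumping the leftmost entry strictly greater than the inserted value down to the next row. The recording tableau Q records, in position (i, j), the step at which that cell was added to P.
  Insert 1 (step 1): P = [1];  Q = [1]
  Insert 5 (step 2): P = [1, 5];  Q = [1, 2]
  Insert 3 (step 3): P = [1, 3] / [5];  Q = [1, 2] / [3]
  Insert 4 (step 4): P = [1, 3, 4] / [5];  Q = [1, 2, 4] / [3]
  Insert 6 (step 5): P = [1, 3, 4, 6] / [5];  Q = [1, 2, 4, 5] / [3]
  Insert 2 (step 6): P = [1, 2, 4, 6] / [3] / [5];  Q = [1, 2, 4, 5] / [3] / [6]
Final shape: (4, 1, 1).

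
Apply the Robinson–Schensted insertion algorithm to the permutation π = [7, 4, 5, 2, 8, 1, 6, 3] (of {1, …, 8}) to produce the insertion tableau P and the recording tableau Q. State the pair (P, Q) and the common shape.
P = [1, 3, 6] / [2, 5] / [4, 8] / [7];  Q = [1, 3, 5] / [2, 7] / [4, 8] / [6];  common shape = (3, 2, 2, 1)

Row-insert the values π_1, π_2, … into P one at a time, bumping the leftmost entry strictly greater than the inserted value down to the next row. The recording tableau Q records, in position (i, j), the step at which that cell was added to P.
  Insert 7 (step 1): P = [7];  Q = [1]
  Insert 4 (step 2): P = [4] / [7];  Q = [1] / [2]
  Insert 5 (step 3): P = [4, 5] / [7];  Q = [1, 3] / [2]
  Insert 2 (step 4): P = [2, 5] / [4] / [7];  Q = [1, 3] / [2] / [4]
  Insert 8 (step 5): P = [2, 5, 8] / [4] / [7];  Q = [1, 3, 5] / [2] / [4]
  Insert 1 (step 6): P = [1, 5, 8] / [2] / [4] / [7];  Q = [1, 3, 5] / [2] / [4] / [6]
  Insert 6 (step 7): P = [1, 5, 6] / [2, 8] / [4] / [7];  Q = [1, 3, 5] / [2, 7] / [4] / [6]
  Insert 3 (step 8): P = [1, 3, 6] / [2, 5] / [4, 8] / [7];  Q = [1, 3, 5] / [2, 7] / [4, 8] / [6]
Final shape: (3, 2, 2, 1).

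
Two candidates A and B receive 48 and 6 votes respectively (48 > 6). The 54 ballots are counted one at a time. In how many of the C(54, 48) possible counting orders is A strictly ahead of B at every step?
Strict-lead orderings = 20087795

Total orderings of the 54 votes with 48 for A: C(54, 48) = 25827165. By the Bertrand ballot formula (Cycle Lemma / reflection principle), the number of orderings in which A is strictly ahead of B throughout is (p − q)/(p + q) · C(p + q, p) = (48 − 6)/(48 + 6) · 25827165 = 20087795.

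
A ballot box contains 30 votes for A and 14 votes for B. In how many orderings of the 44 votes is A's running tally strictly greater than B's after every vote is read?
Strict-lead orderings = 41802112192

Total orderings of the 44 votes with 30 for A: C(44, 30) = 114955808528. By the Bertrand ballot formula (Cycle Lemma / reflection principle), the number of orderings in which A is strictly ahead of B throughout is (p − q)/(p + q) · C(p + q, p) = (30 − 14)/(30 + 14) · 114955808528 = 41802112192.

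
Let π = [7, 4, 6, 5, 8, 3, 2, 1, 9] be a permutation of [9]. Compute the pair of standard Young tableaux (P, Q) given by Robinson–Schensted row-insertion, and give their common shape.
P = [1, 5, 8, 9] / [2] / [3] / [4] / [6] / [7];  Q = [1, 3, 5, 9] / [2] / [4] / [6] / [7] / [8];  common shape = (4, 1, 1, 1, 1, 1)

Row-insert the values π_1, π_2, … into P one at a time, bumping the leftmost entry strictly greater than the inserted value down to the next row. The recording tableau Q records, in position (i, j), the step at which that cell was added to P.
  Insert 7 (step 1): P = [7];  Q = [1]
  Insert 4 (step 2): P = [4] / [7];  Q = [1] / [2]
  Insert 6 (step 3): P = [4, 6] / [7];  Q = [1, 3] / [2]
  Insert 5 (step 4): P = [4, 5] / [6] / [7];  Q = [1, 3] / [2] / [4]
  Insert 8 (step 5): P = [4, 5, 8] / [6] / [7];  Q = [1, 3, 5] / [2] / [4]
  Insert 3 (step 6): P = [3, 5, 8] / [4] / [6] / [7];  Q = [1, 3, 5] / [2] / [4] / [6]
  Insert 2 (step 7): P = [2, 5, 8] / [3] / [4] / [6] / [7];  Q = [1, 3, 5] / [2] / [4] / [6] / [7]
  Insert 1 (step 8): P = [1, 5, 8] / [2] / [3] / [4] / [6] / [7];  Q = [1, 3, 5] / [2] / [4] / [6] / [7] / [8]
  Insert 9 (step 9): P = [1, 5, 8, 9] / [2] / [3] / [4] / [6] / [7];  Q = [1, 3, 5, 9] / [2] / [4] / [6] / [7] / [8]
Final shape: (4, 1, 1, 1, 1, 1).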